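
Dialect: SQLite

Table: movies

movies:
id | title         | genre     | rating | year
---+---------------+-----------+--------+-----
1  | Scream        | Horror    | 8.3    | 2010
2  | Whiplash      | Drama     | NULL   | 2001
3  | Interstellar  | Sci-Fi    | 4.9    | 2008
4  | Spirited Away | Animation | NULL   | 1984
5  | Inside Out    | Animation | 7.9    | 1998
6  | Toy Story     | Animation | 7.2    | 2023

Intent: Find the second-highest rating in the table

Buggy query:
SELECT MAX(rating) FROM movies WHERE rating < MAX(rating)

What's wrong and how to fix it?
Bug: The inner MAX is an aggregate inside WHERE, which is not allowed

Fix: Compute the overall MAX in a subquery, then take MAX of rows below it

Corrected query:
SELECT MAX(rating) FROM movies WHERE rating < (SELECT MAX(rating) FROM movies)

Result:
MAX(rating)
-----------
7.9        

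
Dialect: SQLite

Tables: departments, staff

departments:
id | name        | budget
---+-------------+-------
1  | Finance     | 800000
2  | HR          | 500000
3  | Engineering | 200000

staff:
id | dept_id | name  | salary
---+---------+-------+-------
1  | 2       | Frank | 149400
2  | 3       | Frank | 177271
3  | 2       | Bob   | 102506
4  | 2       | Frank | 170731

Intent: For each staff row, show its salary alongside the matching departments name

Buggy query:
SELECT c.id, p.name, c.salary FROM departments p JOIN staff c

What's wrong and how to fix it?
Bug: JOIN with no ON clause produces a cartesian product; every staff row pairs with every departments row

Fix: Add ON c.dept_id = p.id to the JOIN

Corrected query:
SELECT c.id, p.name, c.salary FROM departments p JOIN staff c ON c.dept_id = p.id

Result:
id | name        | salary
---+-------------+-------
1  | HR          | 149400
2  | Engineering | 177271
3  | HR          | 102506
4  | HR          | 170731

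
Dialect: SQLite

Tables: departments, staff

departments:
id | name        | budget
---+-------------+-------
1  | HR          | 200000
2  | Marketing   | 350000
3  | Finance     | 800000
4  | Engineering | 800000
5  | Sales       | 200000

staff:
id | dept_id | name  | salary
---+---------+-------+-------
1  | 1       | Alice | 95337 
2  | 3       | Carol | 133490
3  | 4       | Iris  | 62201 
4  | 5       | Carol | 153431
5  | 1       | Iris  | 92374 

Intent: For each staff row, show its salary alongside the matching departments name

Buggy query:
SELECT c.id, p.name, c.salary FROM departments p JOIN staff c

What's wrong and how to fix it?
Bug: JOIN with no ON clause produces a cartesian product; every staff row pairs with every departments row

Fix: Add ON c.dept_id = p.id to the JOIN

Corrected query:
SELECT c.id, p.name, c.salary FROM departments p JOIN staff c ON c.dept_id = p.id

Result:
id | name        | salary
---+-------------+-------
1  | HR          | 95337 
2  | Finance     | 133490
3  | Engineering | 62201 
4  | Sales       | 153431
5  | HR          | 92374 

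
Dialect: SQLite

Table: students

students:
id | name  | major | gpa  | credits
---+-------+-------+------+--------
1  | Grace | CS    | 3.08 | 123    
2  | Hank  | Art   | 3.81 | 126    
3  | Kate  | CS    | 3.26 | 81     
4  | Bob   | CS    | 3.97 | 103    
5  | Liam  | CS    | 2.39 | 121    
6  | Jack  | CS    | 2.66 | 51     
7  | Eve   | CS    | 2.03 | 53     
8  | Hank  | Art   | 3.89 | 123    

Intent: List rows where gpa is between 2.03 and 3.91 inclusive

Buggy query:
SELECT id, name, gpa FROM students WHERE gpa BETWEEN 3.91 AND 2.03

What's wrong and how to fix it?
Bug: BETWEEN expects the lower bound first; with 3.91 AND 2.03 the range is empty

Fix: Swap the bounds so the smaller value comes first

Corrected query:
SELECT id, name, gpa FROM students WHERE gpa BETWEEN 2.03 AND 3.91

Result:
id | name  | gpa 
---+-------+-----
1  | Grace | 3.08
2  | Hank  | 3.81
3  | Kate  | 3.26
5  | Liam  | 2.39
6  | Jack  | 2.66
7  | Eve   | 2.03
8  | Hank  | 3.89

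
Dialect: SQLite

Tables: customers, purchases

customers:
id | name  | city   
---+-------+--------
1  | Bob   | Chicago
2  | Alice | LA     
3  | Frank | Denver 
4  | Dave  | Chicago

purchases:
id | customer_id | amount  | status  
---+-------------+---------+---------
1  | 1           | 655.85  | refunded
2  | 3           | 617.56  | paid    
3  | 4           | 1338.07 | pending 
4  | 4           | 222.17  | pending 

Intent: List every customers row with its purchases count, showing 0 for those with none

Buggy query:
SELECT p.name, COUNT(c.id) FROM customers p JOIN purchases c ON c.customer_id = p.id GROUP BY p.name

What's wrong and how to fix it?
Bug: INNER JOIN drops customers rows that have no matching purchases rows

Fix: Switch to LEFT JOIN to retain unmatched parent rows

Corrected query:
SELECT p.name, COUNT(c.id) FROM customers p LEFT JOIN purchases c ON c.customer_id = p.id GROUP BY p.name

Result:
name  | COUNT(c.id)
------+------------
Alice | 0          
Bob   | 1          
Dave  | 2          
Frank | 1          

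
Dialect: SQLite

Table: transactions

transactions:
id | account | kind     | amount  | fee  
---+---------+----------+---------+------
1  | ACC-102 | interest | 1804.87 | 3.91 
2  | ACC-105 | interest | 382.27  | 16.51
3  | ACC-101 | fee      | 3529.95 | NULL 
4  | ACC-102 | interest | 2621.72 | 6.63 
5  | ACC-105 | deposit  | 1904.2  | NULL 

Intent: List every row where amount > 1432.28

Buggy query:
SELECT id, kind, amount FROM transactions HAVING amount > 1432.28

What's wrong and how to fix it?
Bug: HAVING filters the output of aggregation, but this query has no GROUP BY and no aggregate functions, so SQLite rejects it (HAVING clause on a non-aggregate query); the condition here is per row

Fix: Use WHERE for row-level filtering

Corrected query:
SELECT id, kind, amount FROM transactions WHERE amount > 1432.28

Result:
id | kind     | amount 
---+----------+--------
1  | interest | 1804.87
3  | fee      | 3529.95
4  | interest | 2621.72
5  | deposit  | 1904.2 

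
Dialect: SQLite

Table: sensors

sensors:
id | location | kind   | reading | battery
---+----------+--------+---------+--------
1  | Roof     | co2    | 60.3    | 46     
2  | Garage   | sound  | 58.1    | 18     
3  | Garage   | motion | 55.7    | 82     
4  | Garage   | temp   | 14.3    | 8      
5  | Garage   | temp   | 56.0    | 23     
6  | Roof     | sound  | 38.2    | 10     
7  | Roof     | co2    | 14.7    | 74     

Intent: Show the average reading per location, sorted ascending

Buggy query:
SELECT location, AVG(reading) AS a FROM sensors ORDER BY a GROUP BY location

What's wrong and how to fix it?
Bug: ORDER BY appears before GROUP BY; SQL clause order requires GROUP BY first

Fix: Move ORDER BY to the end, after GROUP BY

Corrected query:
SELECT location, AVG(reading) AS a FROM sensors GROUP BY location ORDER BY a

Result:
location | a        
---------+----------
Roof     | 37.733333
Garage   | 46.025   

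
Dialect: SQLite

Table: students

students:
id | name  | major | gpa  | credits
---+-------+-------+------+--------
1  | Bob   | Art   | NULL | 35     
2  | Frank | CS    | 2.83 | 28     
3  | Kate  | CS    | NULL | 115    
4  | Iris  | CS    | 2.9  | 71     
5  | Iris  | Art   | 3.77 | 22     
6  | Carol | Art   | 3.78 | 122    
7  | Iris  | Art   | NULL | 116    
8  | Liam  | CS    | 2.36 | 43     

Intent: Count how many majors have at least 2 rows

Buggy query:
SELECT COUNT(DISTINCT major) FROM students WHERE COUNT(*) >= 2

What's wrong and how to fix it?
Bug: WHERE filters individual rows, not groups, so a group-level COUNT is invalid there

Fix: Group first with HAVING COUNT(*) >= 2, then COUNT the resulting groups

Corrected query:
SELECT COUNT(*) FROM (SELECT major FROM students GROUP BY major HAVING COUNT(*) >= 2)

Result:
COUNT(*)
--------
2       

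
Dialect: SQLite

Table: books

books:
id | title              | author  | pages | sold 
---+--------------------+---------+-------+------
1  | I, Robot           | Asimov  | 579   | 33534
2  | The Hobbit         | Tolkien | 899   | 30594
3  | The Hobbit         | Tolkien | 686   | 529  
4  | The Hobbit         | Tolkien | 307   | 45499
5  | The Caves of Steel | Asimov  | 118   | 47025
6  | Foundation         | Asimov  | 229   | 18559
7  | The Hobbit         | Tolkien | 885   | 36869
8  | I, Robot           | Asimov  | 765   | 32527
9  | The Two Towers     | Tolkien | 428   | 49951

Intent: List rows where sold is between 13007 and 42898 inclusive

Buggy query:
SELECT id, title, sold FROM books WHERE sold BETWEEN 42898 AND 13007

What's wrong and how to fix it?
Bug: BETWEEN expects the lower bound first; with 42898 AND 13007 the range is empty

Fix: Swap the bounds so the smaller value comes first

Corrected query:
SELECT id, title, sold FROM books WHERE sold BETWEEN 13007 AND 42898

Result:
id | title      | sold 
---+------------+------
1  | I, Robot   | 33534
2  | The Hobbit | 30594
6  | Foundation | 18559
7  | The Hobbit | 36869
8  | I, Robot   | 32527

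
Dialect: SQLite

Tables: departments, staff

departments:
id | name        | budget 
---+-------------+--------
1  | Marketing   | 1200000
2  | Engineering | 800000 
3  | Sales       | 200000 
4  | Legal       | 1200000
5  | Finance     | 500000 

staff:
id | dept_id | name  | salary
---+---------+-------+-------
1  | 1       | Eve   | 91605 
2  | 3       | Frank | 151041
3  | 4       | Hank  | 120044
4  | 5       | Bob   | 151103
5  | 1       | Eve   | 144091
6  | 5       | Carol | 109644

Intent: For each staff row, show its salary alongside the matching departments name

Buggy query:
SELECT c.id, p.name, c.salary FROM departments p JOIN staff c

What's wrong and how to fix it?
Bug: JOIN with no ON clause produces a cartesian product; every staff row pairs with every departments row

Fix: Specify the join condition linking the foreign key to the parent id

Corrected query:
SELECT c.id, p.name, c.salary FROM departments p JOIN staff c ON c.dept_id = p.id

Result:
id | name      | salary
---+-----------+-------
1  | Marketing | 91605 
2  | Sales     | 151041
3  | Legal     | 120044
4  | Finance   | 151103
5  | Marketing | 144091
6  | Finance   | 109644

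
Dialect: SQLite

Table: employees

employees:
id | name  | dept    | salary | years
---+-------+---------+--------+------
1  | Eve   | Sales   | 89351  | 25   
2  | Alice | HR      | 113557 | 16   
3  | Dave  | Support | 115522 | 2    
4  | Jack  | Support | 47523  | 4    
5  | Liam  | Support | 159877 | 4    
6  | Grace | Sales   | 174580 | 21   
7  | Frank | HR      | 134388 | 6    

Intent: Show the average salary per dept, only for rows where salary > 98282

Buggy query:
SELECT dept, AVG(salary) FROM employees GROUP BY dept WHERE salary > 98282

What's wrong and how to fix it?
Bug: WHERE cannot follow GROUP BY

Fix: Place WHERE between FROM and GROUP BY

Corrected query:
SELECT dept, AVG(salary) FROM employees WHERE salary > 98282 GROUP BY dept

Result:
dept    | AVG(salary)
--------+------------
HR      | 123972.5   
Sales   | 174580     
Support | 137699.5   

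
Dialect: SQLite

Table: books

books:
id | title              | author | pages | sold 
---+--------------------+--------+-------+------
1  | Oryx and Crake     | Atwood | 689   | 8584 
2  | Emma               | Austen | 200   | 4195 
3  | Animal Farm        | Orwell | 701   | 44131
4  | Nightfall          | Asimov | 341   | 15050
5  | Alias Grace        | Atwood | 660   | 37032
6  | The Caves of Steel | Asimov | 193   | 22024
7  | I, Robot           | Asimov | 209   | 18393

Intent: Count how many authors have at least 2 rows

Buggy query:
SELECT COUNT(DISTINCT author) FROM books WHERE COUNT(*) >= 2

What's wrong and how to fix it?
Bug: WHERE filters individual rows, not groups, so a group-level COUNT is invalid there

Fix: Use a subquery that GROUPs and filters with HAVING, then count its rows

Corrected query:
SELECT COUNT(*) FROM (SELECT author FROM books GROUP BY author HAVING COUNT(*) >= 2)

Result:
COUNT(*)
--------
2       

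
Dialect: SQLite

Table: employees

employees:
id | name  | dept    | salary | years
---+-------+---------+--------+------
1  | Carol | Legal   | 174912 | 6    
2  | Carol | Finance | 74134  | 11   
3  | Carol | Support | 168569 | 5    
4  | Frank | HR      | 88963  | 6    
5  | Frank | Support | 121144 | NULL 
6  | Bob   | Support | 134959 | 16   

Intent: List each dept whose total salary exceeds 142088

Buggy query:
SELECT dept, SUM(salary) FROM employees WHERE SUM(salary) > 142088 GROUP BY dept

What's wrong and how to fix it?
Bug: WHERE runs before GROUP BY, so aggregates aren't available there

Fix: Use HAVING (which filters groups after aggregation) instead of WHERE

Corrected query:
SELECT dept, SUM(salary) FROM employees GROUP BY dept HAVING SUM(salary) > 142088

Result:
dept    | SUM(salary)
--------+------------
Legal   | 174912     
Support | 424672     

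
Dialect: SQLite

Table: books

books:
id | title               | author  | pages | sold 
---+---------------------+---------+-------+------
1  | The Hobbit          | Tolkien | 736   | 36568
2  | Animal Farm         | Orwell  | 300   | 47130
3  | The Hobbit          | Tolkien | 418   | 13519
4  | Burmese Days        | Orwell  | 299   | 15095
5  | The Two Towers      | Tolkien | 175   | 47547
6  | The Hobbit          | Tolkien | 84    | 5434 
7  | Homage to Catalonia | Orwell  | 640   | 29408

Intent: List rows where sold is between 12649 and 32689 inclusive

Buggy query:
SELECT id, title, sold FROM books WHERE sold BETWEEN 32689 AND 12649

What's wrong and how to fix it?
Bug: The bounds are reversed; BETWEEN a AND b requires a <= b to match anything

Fix: Swap the bounds so the smaller value comes first

Corrected query:
SELECT id, title, sold FROM books WHERE sold BETWEEN 12649 AND 32689

Result:
id | title               | sold 
---+---------------------+------
3  | The Hobbit          | 13519
4  | Burmese Days        | 15095
7  | Homage to Catalonia | 29408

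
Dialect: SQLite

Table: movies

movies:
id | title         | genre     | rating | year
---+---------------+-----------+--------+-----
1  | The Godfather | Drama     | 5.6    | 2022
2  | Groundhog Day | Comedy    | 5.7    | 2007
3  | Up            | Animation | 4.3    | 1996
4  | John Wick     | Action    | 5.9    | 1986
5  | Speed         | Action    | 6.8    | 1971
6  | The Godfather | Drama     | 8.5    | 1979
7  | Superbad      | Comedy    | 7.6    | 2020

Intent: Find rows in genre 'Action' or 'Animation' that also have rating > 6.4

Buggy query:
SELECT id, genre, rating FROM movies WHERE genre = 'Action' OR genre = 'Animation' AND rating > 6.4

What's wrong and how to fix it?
Bug: Without parentheses, AND is evaluated before OR, so the rating filter only applies to the 'Animation' branch

Fix: Group the OR with parentheses (or use IN), then AND the threshold

Corrected query:
SELECT id, genre, rating FROM movies WHERE (genre = 'Action' OR genre = 'Animation') AND rating > 6.4

Result:
id | genre  | rating
---+--------+-------
5  | Action | 6.8   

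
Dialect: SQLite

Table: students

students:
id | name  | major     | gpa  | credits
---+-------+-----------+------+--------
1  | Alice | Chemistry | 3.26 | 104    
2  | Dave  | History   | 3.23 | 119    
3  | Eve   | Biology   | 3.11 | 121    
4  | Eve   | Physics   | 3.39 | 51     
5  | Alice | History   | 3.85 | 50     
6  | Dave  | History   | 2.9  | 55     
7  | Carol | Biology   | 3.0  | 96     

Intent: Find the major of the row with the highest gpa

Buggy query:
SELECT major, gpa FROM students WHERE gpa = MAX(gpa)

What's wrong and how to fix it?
Bug: WHERE is evaluated per row; an aggregate over the whole table isn't defined there

Fix: Wrap MAX in a scalar subquery so WHERE compares against a single value

Corrected query:
SELECT major, gpa FROM students WHERE gpa = (SELECT MAX(gpa) FROM students)

Result:
major   | gpa 
--------+-----
History | 3.85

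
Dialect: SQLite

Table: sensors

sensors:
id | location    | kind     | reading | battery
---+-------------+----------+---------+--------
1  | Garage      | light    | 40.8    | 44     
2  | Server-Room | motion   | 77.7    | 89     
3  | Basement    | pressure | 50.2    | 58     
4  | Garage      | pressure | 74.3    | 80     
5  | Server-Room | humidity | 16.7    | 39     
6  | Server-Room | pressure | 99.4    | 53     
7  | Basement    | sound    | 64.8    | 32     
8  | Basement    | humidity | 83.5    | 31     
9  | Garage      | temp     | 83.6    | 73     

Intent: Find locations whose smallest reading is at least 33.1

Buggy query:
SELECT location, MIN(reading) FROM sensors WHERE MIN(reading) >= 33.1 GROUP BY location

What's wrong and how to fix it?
Bug: Aggregates like MIN are computed per group after WHERE runs

Fix: Use HAVING for the per-group MIN condition

Corrected query:
SELECT location, MIN(reading) FROM sensors GROUP BY location HAVING MIN(reading) >= 33.1

Result:
location | MIN(reading)
---------+-------------
Basement | 50.2        
Garage   | 40.8        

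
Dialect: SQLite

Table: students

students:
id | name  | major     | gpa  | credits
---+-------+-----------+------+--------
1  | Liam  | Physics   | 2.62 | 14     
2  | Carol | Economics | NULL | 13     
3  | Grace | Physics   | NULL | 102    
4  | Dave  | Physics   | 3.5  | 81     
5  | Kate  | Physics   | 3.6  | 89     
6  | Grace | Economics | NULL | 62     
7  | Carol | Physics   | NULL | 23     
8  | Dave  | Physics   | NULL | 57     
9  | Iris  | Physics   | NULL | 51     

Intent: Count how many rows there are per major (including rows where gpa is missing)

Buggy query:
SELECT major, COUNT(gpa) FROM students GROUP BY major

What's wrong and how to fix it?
Bug: COUNT(column) counts non-NULL values only; rows with NULL gpa aren't counted

Fix: Use COUNT(*) to count all rows regardless of NULL

Corrected query:
SELECT major, COUNT(*) FROM students GROUP BY major

Result:
major     | COUNT(*)
----------+---------
Economics | 2       
Physics   | 7       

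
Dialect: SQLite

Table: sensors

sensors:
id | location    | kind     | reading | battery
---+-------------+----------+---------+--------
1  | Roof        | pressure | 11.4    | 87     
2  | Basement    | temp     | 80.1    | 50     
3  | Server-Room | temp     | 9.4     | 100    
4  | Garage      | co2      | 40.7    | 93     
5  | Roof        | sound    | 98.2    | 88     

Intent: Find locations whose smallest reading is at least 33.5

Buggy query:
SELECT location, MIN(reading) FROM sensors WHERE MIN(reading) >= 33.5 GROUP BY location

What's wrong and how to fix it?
Bug: MIN() in WHERE is a misuse of aggregate

Fix: Use HAVING for the per-group MIN condition

Corrected query:
SELECT location, MIN(reading) FROM sensors GROUP BY location HAVING MIN(reading) >= 33.5

Result:
location | MIN(reading)
---------+-------------
Basement | 80.1        
Garage   | 40.7        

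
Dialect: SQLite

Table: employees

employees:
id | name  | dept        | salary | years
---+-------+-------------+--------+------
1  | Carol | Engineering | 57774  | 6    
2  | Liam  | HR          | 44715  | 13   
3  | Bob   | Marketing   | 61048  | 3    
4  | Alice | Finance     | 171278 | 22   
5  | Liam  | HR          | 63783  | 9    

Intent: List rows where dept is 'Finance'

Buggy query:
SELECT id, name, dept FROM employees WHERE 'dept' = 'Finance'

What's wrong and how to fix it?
Bug: 'dept' in single quotes is a string literal, not the column; the comparison is literal-vs-literal and never true

Fix: Remove the quotes around the column name (or use double quotes for an identifier)

Corrected query:
SELECT id, name, dept FROM employees WHERE dept = 'Finance'

Result:
id | name  | dept   
---+-------+--------
4  | Alice | Finance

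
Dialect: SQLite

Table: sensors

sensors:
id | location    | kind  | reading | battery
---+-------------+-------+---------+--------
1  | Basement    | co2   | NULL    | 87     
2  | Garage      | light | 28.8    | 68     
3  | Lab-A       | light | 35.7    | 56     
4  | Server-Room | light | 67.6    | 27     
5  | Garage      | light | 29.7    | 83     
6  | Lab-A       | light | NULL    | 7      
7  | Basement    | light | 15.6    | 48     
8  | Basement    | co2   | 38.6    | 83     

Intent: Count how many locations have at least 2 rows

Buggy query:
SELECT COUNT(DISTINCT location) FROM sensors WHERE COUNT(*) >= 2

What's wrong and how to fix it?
Bug: WHERE filters individual rows, not groups, so a group-level COUNT is invalid there

Fix: Group first with HAVING COUNT(*) >= 2, then COUNT the resulting groups

Corrected query:
SELECT COUNT(*) FROM (SELECT location FROM sensors GROUP BY location HAVING COUNT(*) >= 2)

Result:
COUNT(*)
--------
3       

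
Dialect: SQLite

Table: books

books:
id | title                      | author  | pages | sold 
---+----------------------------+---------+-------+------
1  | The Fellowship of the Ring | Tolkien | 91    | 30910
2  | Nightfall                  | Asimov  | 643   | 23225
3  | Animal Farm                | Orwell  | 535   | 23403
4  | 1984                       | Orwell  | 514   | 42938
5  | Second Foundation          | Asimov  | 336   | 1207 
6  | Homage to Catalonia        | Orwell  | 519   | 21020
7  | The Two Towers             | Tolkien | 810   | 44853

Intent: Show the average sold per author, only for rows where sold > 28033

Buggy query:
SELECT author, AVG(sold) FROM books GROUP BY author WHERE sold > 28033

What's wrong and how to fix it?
Bug: WHERE cannot follow GROUP BY

Fix: Place WHERE between FROM and GROUP BY

Corrected query:
SELECT author, AVG(sold) FROM books WHERE sold > 28033 GROUP BY author

Result:
author  | AVG(sold)
--------+----------
Orwell  | 42938    
Tolkien | 37881.5  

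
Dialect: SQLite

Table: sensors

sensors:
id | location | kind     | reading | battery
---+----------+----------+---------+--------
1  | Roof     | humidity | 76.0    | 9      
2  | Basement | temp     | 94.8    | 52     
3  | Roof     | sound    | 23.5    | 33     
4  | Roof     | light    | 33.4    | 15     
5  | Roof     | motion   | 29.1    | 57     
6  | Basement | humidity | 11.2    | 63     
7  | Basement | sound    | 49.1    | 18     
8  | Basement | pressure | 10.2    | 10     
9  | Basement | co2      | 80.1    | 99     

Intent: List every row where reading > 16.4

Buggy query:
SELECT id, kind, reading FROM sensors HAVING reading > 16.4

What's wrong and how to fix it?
Bug: HAVING filters the output of aggregation, but this query has no GROUP BY and no aggregate functions, so SQLite rejects it (HAVING clause on a non-aggregate query); the condition here is per row

Fix: Use WHERE for row-level filtering

Corrected query:
SELECT id, kind, reading FROM sensors WHERE reading > 16.4

Result:
id | kind     | reading
---+----------+--------
1  | humidity | 76     
2  | temp     | 94.8   
3  | sound    | 23.5   
4  | light    | 33.4   
5  | motion   | 29.1   
7  | sound    | 49.1   
9  | co2      | 80.1   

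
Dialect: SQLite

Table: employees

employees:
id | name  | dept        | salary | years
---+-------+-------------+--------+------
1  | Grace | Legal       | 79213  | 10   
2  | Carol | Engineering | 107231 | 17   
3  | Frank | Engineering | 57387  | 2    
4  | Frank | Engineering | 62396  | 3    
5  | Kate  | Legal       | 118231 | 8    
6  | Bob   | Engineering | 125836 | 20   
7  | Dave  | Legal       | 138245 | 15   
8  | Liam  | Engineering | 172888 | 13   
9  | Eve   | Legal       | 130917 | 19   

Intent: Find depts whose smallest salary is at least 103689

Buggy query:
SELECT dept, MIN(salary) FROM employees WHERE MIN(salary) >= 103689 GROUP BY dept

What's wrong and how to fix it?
Bug: Aggregates like MIN are computed per group after WHERE runs

Fix: Replace WHERE with HAVING after the GROUP BY

Corrected query:
SELECT dept, MIN(salary) FROM employees GROUP BY dept HAVING MIN(salary) >= 103689

Result:
(no rows)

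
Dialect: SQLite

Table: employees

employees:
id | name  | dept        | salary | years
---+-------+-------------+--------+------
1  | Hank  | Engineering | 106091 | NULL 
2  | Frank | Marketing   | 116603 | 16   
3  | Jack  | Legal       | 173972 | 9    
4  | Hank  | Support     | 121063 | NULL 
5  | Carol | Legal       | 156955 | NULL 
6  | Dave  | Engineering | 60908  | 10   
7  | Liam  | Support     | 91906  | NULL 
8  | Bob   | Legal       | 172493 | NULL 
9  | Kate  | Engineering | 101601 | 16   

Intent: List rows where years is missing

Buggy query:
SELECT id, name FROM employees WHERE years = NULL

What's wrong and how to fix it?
Bug: Comparing to NULL with '=' never matches; NULL = NULL is unknown, not true

Fix: Use IS NULL to test for NULL

Corrected query:
SELECT id, name FROM employees WHERE years IS NULL

Result:
id | name 
---+------
1  | Hank 
4  | Hank 
5  | Carol
7  | Liam 
8  | Bob  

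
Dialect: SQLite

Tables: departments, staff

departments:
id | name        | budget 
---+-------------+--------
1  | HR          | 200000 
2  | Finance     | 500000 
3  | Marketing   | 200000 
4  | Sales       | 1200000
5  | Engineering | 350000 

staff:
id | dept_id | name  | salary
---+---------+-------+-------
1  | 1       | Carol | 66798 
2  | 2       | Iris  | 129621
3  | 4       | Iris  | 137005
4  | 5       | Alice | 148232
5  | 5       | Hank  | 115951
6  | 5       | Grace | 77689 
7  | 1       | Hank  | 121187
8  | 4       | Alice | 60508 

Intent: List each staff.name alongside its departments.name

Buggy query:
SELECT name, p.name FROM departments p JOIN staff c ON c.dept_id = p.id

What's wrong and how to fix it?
Bug: Both tables have a 'name' column; the unqualified reference is ambiguous

Fix: Qualify the column with its table alias (c.name)

Corrected query:
SELECT c.name, p.name FROM departments p JOIN staff c ON c.dept_id = p.id

Result:
name  | name       
------+------------
Carol | HR         
Iris  | Finance    
Iris  | Sales      
Alice | Engineering
Hank  | Engineering
Grace | Engineering
Hank  | HR         
Alice | Sales      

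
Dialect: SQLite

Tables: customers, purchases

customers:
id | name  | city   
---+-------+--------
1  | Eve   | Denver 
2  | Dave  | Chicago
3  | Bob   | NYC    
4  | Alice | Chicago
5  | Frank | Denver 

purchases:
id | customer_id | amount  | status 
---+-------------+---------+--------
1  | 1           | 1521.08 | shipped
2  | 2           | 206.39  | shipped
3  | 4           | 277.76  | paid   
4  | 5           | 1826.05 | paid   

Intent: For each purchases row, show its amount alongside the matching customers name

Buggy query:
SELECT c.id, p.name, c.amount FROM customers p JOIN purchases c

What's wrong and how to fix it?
Bug: JOIN with no ON clause produces a cartesian product; every purchases row pairs with every customers row

Fix: Specify the join condition linking the foreign key to the parent id

Corrected query:
SELECT c.id, p.name, c.amount FROM customers p JOIN purchases c ON c.customer_id = p.id

Result:
id | name  | amount 
---+-------+--------
1  | Eve   | 1521.08
2  | Dave  | 206.39 
3  | Alice | 277.76 
4  | Frank | 1826.05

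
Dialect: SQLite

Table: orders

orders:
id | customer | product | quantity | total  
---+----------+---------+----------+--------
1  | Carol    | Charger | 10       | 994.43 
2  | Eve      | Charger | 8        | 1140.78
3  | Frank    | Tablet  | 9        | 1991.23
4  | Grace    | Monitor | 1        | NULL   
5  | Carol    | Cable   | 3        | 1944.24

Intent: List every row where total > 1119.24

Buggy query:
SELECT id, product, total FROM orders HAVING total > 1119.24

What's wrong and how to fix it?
Bug: HAVING filters the output of aggregation, but this query has no GROUP BY and no aggregate functions, so SQLite rejects it (HAVING clause on a non-aggregate query); the condition here is per row

Fix: Use WHERE for row-level filtering

Corrected query:
SELECT id, product, total FROM orders WHERE total > 1119.24

Result:
id | product | total  
---+---------+--------
2  | Charger | 1140.78
3  | Tablet  | 1991.23
5  | Cable   | 1944.24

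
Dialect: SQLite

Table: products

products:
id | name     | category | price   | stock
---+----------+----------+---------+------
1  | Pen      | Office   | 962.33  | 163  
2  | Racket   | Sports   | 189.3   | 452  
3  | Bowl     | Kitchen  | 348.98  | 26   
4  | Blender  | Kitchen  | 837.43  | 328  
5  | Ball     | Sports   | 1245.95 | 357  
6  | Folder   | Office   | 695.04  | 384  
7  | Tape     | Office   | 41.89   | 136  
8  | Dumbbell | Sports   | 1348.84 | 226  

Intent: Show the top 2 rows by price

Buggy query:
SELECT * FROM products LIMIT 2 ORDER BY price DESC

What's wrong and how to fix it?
Bug: LIMIT must come after ORDER BY

Fix: Swap the clauses: ORDER BY first, then LIMIT

Corrected query:
SELECT * FROM products ORDER BY price DESC LIMIT 2

Result:
id | name     | category | price   | stock
---+----------+----------+---------+------
8  | Dumbbell | Sports   | 1348.84 | 226  
5  | Ball     | Sports   | 1245.95 | 357  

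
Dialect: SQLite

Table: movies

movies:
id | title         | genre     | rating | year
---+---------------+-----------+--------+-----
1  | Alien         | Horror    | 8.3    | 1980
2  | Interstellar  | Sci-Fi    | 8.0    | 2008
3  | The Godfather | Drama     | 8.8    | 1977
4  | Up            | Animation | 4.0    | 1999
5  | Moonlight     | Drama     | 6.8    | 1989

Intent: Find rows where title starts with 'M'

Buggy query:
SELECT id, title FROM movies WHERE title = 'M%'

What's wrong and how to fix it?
Bug: Wildcards only work with LIKE; '=' treats '%' as a literal character

Fix: Use LIKE for wildcard pattern matching

Corrected query:
SELECT id, title FROM movies WHERE title LIKE 'M%'

Result:
id | title    
---+----------
5  | Moonlight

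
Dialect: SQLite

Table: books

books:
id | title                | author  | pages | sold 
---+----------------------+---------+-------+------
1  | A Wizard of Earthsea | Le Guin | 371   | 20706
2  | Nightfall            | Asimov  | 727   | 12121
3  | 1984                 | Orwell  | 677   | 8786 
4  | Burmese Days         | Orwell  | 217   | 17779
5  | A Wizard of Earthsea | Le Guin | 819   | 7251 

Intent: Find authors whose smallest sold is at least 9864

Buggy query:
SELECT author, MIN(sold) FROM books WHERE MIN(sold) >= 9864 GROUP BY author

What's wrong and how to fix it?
Bug: MIN() in WHERE is a misuse of aggregate

Fix: Replace WHERE with HAVING after the GROUP BY

Corrected query:
SELECT author, MIN(sold) FROM books GROUP BY author HAVING MIN(sold) >= 9864

Result:
author | MIN(sold)
-------+----------
Asimov | 12121    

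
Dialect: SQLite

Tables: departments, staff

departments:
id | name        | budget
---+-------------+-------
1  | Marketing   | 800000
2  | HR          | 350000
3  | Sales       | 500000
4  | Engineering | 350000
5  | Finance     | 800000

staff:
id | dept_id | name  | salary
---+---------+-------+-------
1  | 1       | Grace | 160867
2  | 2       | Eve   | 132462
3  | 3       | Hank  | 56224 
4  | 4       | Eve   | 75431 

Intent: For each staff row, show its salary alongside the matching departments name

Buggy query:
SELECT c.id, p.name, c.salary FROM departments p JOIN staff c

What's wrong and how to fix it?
Bug: JOIN with no ON clause produces a cartesian product; every staff row pairs with every departments row

Fix: Add ON c.dept_id = p.id to the JOIN

Corrected query:
SELECT c.id, p.name, c.salary FROM departments p JOIN staff c ON c.dept_id = p.id

Result:
id | name        | salary
---+-------------+-------
1  | Marketing   | 160867
2  | HR          | 132462
3  | Sales       | 56224 
4  | Engineering | 75431 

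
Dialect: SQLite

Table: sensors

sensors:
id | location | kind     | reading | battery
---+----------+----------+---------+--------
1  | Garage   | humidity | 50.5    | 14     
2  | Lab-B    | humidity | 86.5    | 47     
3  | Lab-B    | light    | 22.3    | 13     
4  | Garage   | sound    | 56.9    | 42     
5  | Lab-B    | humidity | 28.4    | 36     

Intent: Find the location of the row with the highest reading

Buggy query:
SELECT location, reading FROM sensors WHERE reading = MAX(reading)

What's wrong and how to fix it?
Bug: WHERE is evaluated per row; an aggregate over the whole table isn't defined there

Fix: Use a subquery: WHERE reading = (SELECT MAX(reading) FROM sensors)

Corrected query:
SELECT location, reading FROM sensors WHERE reading = (SELECT MAX(reading) FROM sensors)

Result:
location | reading
---------+--------
Lab-B    | 86.5   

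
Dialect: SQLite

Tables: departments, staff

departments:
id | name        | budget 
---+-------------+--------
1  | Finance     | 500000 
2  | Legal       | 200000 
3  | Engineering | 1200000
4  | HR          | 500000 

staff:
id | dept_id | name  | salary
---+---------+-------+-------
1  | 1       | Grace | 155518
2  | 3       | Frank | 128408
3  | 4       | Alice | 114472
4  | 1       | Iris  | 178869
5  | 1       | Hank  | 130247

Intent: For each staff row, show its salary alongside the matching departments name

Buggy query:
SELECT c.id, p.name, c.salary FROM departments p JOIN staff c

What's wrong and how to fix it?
Bug: JOIN with no ON clause produces a cartesian product; every staff row pairs with every departments row

Fix: Specify the join condition linking the foreign key to the parent id

Corrected query:
SELECT c.id, p.name, c.salary FROM departments p JOIN staff c ON c.dept_id = p.id

Result:
id | name        | salary
---+-------------+-------
1  | Finance     | 155518
2  | Engineering | 128408
3  | HR          | 114472
4  | Finance     | 178869
5  | Finance     | 130247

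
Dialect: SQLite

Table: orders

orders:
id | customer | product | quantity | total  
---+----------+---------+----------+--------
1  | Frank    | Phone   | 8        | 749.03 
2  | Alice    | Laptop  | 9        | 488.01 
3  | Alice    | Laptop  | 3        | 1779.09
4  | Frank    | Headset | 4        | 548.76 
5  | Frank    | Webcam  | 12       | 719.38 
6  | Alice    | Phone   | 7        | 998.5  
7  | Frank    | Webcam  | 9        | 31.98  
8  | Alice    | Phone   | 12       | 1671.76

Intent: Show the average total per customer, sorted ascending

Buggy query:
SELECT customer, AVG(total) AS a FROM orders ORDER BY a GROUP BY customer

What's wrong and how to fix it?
Bug: ORDER BY appears before GROUP BY; SQL clause order requires GROUP BY first

Fix: Reorder: SELECT … FROM … GROUP BY … ORDER BY …

Corrected query:
SELECT customer, AVG(total) AS a FROM orders GROUP BY customer ORDER BY a

Result:
customer | a       
---------+---------
Frank    | 512.2875
Alice    | 1234.34 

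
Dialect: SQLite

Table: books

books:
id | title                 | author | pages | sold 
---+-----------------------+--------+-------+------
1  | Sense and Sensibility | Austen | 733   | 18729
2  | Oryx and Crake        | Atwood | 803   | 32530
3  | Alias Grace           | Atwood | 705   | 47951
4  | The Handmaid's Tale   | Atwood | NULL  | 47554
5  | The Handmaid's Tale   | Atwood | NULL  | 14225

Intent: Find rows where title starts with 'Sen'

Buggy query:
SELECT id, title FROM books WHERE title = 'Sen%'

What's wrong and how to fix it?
Bug: Wildcards only work with LIKE; '=' treats '%' as a literal character

Fix: Use LIKE for wildcard pattern matching

Corrected query:
SELECT id, title FROM books WHERE title LIKE 'Sen%'

Result:
id | title                
---+----------------------
1  | Sense and Sensibility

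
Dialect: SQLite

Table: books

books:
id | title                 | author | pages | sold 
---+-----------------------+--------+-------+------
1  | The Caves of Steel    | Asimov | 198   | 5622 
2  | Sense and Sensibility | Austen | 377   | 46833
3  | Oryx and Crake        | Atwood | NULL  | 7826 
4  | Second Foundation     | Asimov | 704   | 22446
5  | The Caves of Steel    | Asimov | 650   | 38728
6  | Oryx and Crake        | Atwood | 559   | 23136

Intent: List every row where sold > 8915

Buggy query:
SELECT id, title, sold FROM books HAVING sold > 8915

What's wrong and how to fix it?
Bug: HAVING filters the output of aggregation, but this query has no GROUP BY and no aggregate functions, so SQLite rejects it (HAVING clause on a non-aggregate query); the condition here is per row

Fix: Replace HAVING with WHERE since the condition applies to individual rows

Corrected query:
SELECT id, title, sold FROM books WHERE sold > 8915

Result:
id | title                 | sold 
---+-----------------------+------
2  | Sense and Sensibility | 46833
4  | Second Foundation     | 22446
5  | The Caves of Steel    | 38728
6  | Oryx and Crake        | 23136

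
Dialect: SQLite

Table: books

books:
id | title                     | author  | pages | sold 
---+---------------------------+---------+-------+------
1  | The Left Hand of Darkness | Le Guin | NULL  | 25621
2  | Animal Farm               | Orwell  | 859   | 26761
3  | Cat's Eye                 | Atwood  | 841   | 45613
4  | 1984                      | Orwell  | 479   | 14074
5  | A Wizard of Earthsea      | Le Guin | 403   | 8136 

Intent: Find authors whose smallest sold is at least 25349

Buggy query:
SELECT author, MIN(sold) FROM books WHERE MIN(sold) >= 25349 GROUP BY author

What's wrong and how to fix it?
Bug: MIN() in WHERE is a misuse of aggregate

Fix: Use HAVING for the per-group MIN condition

Corrected query:
SELECT author, MIN(sold) FROM books GROUP BY author HAVING MIN(sold) >= 25349

Result:
author | MIN(sold)
-------+----------
Atwood | 45613    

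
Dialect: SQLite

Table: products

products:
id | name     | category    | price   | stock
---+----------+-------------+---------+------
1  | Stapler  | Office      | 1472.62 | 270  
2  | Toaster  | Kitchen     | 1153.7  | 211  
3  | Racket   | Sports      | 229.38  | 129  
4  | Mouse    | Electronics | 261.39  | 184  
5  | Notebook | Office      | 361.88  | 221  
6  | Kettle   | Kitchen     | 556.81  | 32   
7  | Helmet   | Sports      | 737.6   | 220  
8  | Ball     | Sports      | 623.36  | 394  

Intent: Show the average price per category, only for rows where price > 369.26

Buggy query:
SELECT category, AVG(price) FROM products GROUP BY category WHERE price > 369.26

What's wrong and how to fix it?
Bug: Row-level WHERE must come before GROUP BY in the clause order

Fix: Place WHERE between FROM and GROUP BY

Corrected query:
SELECT category, AVG(price) FROM products WHERE price > 369.26 GROUP BY category

Result:
category | AVG(price)
---------+-----------
Kitchen  | 855.255   
Office   | 1472.62   
Sports   | 680.48    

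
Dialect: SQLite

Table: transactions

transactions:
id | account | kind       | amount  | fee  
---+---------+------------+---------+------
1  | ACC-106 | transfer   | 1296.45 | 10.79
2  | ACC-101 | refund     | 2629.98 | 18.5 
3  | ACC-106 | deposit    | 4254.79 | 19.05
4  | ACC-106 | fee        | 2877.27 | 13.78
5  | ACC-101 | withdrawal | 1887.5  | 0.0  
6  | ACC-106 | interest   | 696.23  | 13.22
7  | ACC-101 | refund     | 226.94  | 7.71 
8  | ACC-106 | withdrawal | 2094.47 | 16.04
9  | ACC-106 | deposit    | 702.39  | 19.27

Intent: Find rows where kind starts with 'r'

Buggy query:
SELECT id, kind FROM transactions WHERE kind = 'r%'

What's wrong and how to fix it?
Bug: '=' compares the literal string including the % character; pattern matching needs LIKE

Fix: Replace '=' with LIKE so 'r%' is treated as a pattern

Corrected query:
SELECT id, kind FROM transactions WHERE kind LIKE 'r%'

Result:
id | kind  
---+-------
2  | refund
7  | refund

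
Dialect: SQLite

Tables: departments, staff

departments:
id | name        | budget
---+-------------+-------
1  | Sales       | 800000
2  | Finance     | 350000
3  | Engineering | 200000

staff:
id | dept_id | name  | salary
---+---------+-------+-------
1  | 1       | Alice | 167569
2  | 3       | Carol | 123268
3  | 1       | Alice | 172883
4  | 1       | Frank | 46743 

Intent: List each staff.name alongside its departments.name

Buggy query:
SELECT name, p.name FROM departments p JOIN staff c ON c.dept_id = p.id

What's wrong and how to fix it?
Bug: 'name' exists in both joined tables, so the database can't tell which one is meant

Fix: Prefix ambiguous columns with the table alias

Corrected query:
SELECT c.name, p.name FROM departments p JOIN staff c ON c.dept_id = p.id

Result:
name  | name       
------+------------
Alice | Sales      
Carol | Engineering
Alice | Sales      
Frank | Sales      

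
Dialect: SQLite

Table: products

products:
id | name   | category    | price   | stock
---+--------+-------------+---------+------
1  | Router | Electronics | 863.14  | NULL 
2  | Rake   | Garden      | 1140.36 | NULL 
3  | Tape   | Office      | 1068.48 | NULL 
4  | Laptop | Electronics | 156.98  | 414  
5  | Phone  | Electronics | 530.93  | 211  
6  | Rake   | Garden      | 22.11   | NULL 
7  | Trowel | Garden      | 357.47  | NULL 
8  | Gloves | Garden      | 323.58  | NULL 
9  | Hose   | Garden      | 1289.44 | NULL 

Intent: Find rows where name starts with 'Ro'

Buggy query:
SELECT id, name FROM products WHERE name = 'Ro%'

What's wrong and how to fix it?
Bug: '=' compares the literal string including the % character; pattern matching needs LIKE

Fix: Replace '=' with LIKE so 'Ro%' is treated as a pattern

Corrected query:
SELECT id, name FROM products WHERE name LIKE 'Ro%'

Result:
id | name  
---+-------
1  | Router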